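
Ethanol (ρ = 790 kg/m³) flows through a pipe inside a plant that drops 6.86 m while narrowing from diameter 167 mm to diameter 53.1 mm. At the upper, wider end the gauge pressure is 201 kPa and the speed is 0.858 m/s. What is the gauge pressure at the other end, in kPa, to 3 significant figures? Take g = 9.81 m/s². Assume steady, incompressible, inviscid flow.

Continuity gives A₁v₁ = A₂v₂, so v₂ = (219 cm²)/(22.1 cm²) × 0.858 m/s = 8.49 m/s.
Energy conservation along the streamline gives P₂ = P₁ − ½ρ(v₂² − v₁²) − ρg(h₂ − h₁).
P₂ = 201000 + ½·790·(0.858² − 8.49²) − 790·9.81·(−6.86) = 201000 + (-28200) − (-53200) = 226000 Pa.

P₂ ≈ 226 kPa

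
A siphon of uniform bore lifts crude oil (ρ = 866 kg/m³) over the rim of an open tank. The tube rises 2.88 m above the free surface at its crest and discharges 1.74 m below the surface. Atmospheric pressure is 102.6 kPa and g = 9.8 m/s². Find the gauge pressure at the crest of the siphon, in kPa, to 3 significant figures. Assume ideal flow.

-39.2 kPa

From the surface to the outlet (both open to atmosphere, surface at rest): v = √(2g·h_out) = √(2·9.8·1.74) = 5.84 m/s.
Continuity keeps v the same throughout the tube; from surface to crest, P_atm + 0 = P_top + ½ρv² + ρg·h_top.
P_top = 102600 − ½·866·5.84² − 866·9.8·2.88 = 63400 Pa. So P_gauge = P_top − P_atm = -39200 Pa.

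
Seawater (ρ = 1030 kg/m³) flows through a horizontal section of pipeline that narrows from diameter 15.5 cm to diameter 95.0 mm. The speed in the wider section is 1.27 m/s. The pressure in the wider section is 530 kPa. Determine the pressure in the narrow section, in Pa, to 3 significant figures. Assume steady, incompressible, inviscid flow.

P₂ ≈ 525000 Pa

The volume flow rate is constant, so v₂ = (A₁/A₂)v₁ = (189/70.9)·1.27 = 3.38 m/s.
With no height change, Bernoulli's equation is P₁ + ½ρv₁² = P₂ + ½ρv₂².
P₂ = P₁ − ½ρ(v₂² − v₁²) = 530000 − ½·1030·(3.38² − 1.27²) = 530000 − 5060 = 525000 Pa.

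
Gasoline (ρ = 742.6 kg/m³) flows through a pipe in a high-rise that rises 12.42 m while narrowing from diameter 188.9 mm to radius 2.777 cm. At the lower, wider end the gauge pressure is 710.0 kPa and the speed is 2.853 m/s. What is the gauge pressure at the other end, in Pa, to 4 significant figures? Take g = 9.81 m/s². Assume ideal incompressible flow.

The volume flow rate is constant, so v₂ = (A₁/A₂)v₁ = (280.3/24.23)·2.853 = 33.00 m/s.
Applying Bernoulli between the two ends and solving for P₂: P₂ = P₁ + ½ρ(v₁² − v₂²) − ρgΔh.
P₂ = 710000 + ½·742.6·(2.853² − 33.00²) − 742.6·9.81·(+12.42) = 710000 + (-401400) − (90480) = 218100 Pa.

P₂ = 218100 Pa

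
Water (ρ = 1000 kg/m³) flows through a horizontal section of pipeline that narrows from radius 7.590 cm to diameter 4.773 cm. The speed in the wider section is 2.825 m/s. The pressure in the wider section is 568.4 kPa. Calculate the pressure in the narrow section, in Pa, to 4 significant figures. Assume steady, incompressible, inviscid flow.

Continuity gives A₁v₁ = A₂v₂, so v₂ = (181.0 cm²)/(17.89 cm²) × 2.825 m/s = 28.57 m/s.
Bernoulli (h₁ = h₂): P₁ − P₂ = ½ρ(v₂² − v₁²).
P₂ = P₁ − ½ρ(v₂² − v₁²) = 568400 − ½·1000·(28.57² − 2.825²) = 568400 − 404300 = 164100 Pa.

P₂ ≈ 164100 Pa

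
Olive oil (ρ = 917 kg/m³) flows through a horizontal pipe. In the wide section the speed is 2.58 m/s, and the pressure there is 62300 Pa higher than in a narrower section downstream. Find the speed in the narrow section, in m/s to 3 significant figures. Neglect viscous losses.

With h₁ = h₂, rearranging Bernoulli gives v₂ = √(v₁² + 2ΔP/ρ).
v₂ = √(2.58² + 2·62300/917) = √(6.66 + 136) = 11.9 m/s.

11.9 m/s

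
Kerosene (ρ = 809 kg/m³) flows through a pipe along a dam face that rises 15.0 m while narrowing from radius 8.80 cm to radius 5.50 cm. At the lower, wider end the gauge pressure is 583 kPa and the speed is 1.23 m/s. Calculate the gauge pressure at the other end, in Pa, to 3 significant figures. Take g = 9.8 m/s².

By continuity, v₂ = v₁·A₁/A₂ = 1.23·(243/95.0) = 3.15 m/s.
Applying Bernoulli between the two ends and solving for P₂: P₂ = P₁ + ½ρ(v₁² − v₂²) − ρgΔh.
P₂ = 583000 + ½·809·(1.23² − 3.15²) − 809·9.8·(+15.0) = 583000 + (-3400) − (119000) = 461000 Pa.

P₂ ≈ 461000 Pa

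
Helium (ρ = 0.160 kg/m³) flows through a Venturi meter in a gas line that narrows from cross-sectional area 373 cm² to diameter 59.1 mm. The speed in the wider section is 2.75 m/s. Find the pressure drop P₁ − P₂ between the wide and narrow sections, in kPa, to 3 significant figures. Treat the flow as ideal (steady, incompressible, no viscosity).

Continuity gives A₁v₁ = A₂v₂, so v₂ = (373 cm²)/(27.4 cm²) × 2.75 m/s = 37.4 m/s.
With no height change, Bernoulli's equation is P₁ + ½ρv₁² = P₂ + ½ρv₂².
P₁ − P₂ = ½·0.160·(37.4² − 2.75²) = ½·0.160·1390 = 111 Pa.

ΔP ≈ 0.111 kPa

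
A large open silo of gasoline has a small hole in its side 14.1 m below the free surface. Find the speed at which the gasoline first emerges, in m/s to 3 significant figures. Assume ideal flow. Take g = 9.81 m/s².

v = 16.6 m/s

Bernoulli from surface to hole (P equal, v_surface ≈ 0): v = √(2gh) = √(2×9.81×14.1) = 16.6 m/s.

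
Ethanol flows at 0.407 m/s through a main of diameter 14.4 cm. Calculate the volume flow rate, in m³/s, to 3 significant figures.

Q ≈ 0.00663 m³/s

Q = A·v = 0.0163 m² × 0.407 m/s = 0.00663 m³/s.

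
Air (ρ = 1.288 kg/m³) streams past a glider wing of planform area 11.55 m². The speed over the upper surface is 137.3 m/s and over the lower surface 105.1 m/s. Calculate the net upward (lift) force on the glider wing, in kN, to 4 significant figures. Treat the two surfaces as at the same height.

From P + ½ρv² = const at equal height, P_low − P_up = ½ρ(v_up² − v_low²).
ΔP = ½·1.288·(137.3² − 105.1²) = 5027 Pa.
Lift = ΔP · A = 5027 × 11.55 = 58060 N.

F ≈ 58.06 kN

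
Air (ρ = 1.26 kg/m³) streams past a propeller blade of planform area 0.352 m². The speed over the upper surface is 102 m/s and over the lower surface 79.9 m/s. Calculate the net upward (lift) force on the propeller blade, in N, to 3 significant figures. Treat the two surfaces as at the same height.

F ≈ 891 N

With equal heights on the two surfaces, Bernoulli gives P_lower − P_upper = ½ρ(v_upper² − v_lower²).
ΔP = ½·1.26·(102² − 79.9²) = 2530 Pa.
Lift = ΔP · A = 2530 × 0.352 = 891 N.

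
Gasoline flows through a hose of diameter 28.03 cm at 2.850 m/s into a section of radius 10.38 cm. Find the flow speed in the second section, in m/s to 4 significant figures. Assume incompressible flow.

v₂ ≈ 5.196 m/s

The volume flow rate is constant, so v₂ = (A₁/A₂)v₁ = (617.1/338.5)·2.850 = 5.196 m/s.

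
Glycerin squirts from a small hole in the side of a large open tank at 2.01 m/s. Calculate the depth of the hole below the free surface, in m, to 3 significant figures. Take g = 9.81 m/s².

0.206 m

For a small hole in a large open tank, ½v² = gh, giving h = v²/(2g).
h = 2.01²/(2·9.81) = 4.04/19.62 = 0.206 m.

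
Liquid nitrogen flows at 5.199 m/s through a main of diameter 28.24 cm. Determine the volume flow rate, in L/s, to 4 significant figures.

325.6 L/s

Q = A·v = 0.06264 m² × 5.199 m/s = 0.3256 m³/s.
Converting: 0.3256 m³/s × 1000 = 325.6 L/s.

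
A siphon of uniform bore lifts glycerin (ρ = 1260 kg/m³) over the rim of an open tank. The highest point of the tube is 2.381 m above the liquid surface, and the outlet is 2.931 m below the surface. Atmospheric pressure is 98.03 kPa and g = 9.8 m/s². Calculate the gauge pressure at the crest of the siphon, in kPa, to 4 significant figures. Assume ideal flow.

P_gauge = -65.59 kPa

The outlet speed comes from Torricelli: v = √(2g·2.931) = 7.579 m/s.
The bore is uniform, so the speed at the crest is the same v. Bernoulli surface→crest: P_atm = P_top + ½ρv² + ρg·h_top.
P_top = 98030 − ½·1260·7.579² − 1260·9.8·2.381 = 32440 Pa. So P_gauge = P_top − P_atm = -65590 Pa.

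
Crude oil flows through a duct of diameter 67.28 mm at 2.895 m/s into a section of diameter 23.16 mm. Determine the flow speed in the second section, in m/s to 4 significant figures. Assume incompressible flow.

v₂ ≈ 24.43 m/s

Mass conservation (A₁v₁ = A₂v₂) gives v₂ = 2.895 × 35.55/4.213 = 24.43 m/s.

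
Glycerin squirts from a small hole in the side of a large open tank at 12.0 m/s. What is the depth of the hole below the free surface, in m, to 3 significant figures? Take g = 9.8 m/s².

Inverting v = √(2gh) gives h = v² / 2g.
h = 12.0²/(2·9.8) = 144/19.60 = 7.35 m.

h ≈ 7.35 m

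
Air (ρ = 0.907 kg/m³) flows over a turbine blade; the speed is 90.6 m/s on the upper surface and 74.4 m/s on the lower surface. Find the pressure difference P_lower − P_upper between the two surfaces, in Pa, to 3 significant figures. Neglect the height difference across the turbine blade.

ΔP ≈ 1210 Pa

With negligible Δh, P + ½ρv² is constant, so P_low − P_up = ½ρ(v_up² − v_low²).
ΔP = ½·0.907·(90.6² − 74.4²) = 1210 Pa.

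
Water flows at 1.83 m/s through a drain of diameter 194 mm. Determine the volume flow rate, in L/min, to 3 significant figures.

Q ≈ 3250 L/min

Q = A·v = 0.0296 m² × 1.83 m/s = 0.0541 m³/s.
Converting: 0.0541 m³/s × 60000 = 3250 L/min.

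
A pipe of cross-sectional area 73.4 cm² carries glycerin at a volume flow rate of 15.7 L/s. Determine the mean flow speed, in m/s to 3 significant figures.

v ≈ 2.14 m/s

Q = 15.7 L/s = 0.0157 m³/s.
v = Q/A = 0.0157 / 0.00734 = 2.14 m/s.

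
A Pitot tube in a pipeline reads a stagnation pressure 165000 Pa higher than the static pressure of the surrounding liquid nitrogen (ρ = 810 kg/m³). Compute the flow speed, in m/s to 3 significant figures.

Bernoulli between the free stream and the stagnation point: ½ρv² = P_stag − P_static.
v = √(2ΔP/ρ) = √(2·165000/810) = 20.2 m/s.

20.2 m/s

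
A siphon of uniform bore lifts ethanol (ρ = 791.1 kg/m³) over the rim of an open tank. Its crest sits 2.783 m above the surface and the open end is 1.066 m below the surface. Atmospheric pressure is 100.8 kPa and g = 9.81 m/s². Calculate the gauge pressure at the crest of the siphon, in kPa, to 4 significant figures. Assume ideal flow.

-29.87 kPa

Bernoulli surface→outlet gives ½v² = g·h_out, so v = √(2·9.81·1.066) = 4.573 m/s.
With constant cross-section the crest speed equals v; applying Bernoulli from the surface up to the crest, P_top = P_atm − ½ρv² − ρg·h_top.
P_top = 100800 − ½·791.1·4.573² − 791.1·9.81·2.783 = 70930 Pa. So P_gauge = P_top − P_atm = -29870 Pa.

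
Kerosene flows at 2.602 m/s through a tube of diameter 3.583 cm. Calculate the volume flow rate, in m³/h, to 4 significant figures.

Q = A·v = 0.001008 m² × 2.602 m/s = 0.002624 m³/s.
Converting: 0.002624 m³/s × 3600 = 9.445 m³/h.

Q ≈ 9.445 m³/h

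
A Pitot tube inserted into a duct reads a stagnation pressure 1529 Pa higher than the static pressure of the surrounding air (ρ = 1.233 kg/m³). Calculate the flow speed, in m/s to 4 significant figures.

v ≈ 49.80 m/s

At the stagnation point the flow is brought to rest, so Bernoulli gives P_stag − P_static = ½ρv².
v = √(2ΔP/ρ) = √(2·1529/1.233) = 49.80 m/s.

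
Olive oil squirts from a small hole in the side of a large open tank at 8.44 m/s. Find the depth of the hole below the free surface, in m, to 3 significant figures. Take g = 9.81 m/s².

For a small hole in a large open tank, ½v² = gh, giving h = v²/(2g).
h = 8.44²/(2·9.81) = 71.2/19.62 = 3.63 m.

h = 3.63 m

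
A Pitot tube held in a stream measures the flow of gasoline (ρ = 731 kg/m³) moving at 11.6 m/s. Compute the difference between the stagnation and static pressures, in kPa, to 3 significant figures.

At the stagnation point the flow is brought to rest, so Bernoulli gives P_stag − P_static = ½ρv².
ΔP = ½·731·11.6² = 49200 Pa.

ΔP ≈ 49.2 kPa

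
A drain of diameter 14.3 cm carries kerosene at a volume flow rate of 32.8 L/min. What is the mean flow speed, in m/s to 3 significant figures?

Q = 32.8 L/min = 0.000547 m³/s.
v = Q/A = 0.000547 / 0.0161 = 0.0340 m/s.

0.0340 m/s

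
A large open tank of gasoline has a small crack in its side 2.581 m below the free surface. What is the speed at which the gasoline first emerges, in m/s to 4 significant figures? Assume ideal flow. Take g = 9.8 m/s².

Torricelli's result v = √(2gh) gives v = √(2·9.8·2.581) = 7.112 m/s.

7.112 m/s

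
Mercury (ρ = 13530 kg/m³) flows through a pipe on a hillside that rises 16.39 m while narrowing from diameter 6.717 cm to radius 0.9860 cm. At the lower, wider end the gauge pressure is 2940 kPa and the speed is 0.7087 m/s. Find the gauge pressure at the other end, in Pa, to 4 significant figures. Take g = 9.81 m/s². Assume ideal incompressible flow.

By continuity, v₂ = v₁·A₁/A₂ = 0.7087·(35.44/3.054) = 8.222 m/s.
Energy conservation along the streamline gives P₂ = P₁ − ½ρ(v₂² − v₁²) − ρg(h₂ − h₁).
P₂ = 2940000 + ½·13530·(0.7087² − 8.222²) − 13530·9.81·(+16.39) = 2940000 + (-454000) − (2175000) = 310600 Pa.

P₂ = 310600 Pa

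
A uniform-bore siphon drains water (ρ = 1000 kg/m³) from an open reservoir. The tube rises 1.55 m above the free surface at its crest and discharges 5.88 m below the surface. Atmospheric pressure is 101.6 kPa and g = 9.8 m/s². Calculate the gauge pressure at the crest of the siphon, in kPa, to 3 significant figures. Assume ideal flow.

Bernoulli surface→outlet gives ½v² = g·h_out, so v = √(2·9.8·5.88) = 10.7 m/s.
The bore is uniform, so the speed at the crest is the same v. Bernoulli surface→crest: P_atm = P_top + ½ρv² + ρg·h_top.
P_top = 101600 − ½·1000·10.7² − 1000·9.8·1.55 = 28800 Pa. So P_gauge = P_top − P_atm = -72800 Pa.

P_gauge ≈ -72.8 kPa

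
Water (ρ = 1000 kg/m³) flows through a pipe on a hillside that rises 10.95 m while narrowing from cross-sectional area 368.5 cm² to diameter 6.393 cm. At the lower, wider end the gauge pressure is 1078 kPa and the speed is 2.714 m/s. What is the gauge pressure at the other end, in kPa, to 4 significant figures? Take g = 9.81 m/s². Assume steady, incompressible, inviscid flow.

488.9 kPa

Mass conservation (A₁v₁ = A₂v₂) gives v₂ = 2.714 × 368.5/32.10 = 31.16 m/s.
Energy conservation along the streamline gives P₂ = P₁ − ½ρ(v₂² − v₁²) − ρg(h₂ − h₁).
P₂ = 1078000 + ½·1000·(2.714² − 31.16²) − 1000·9.81·(+10.95) = 1078000 + (-481700) − (107400) = 488900 Pa.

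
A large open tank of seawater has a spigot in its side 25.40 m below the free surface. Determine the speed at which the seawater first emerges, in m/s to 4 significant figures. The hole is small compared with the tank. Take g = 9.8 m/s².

22.31 m/s

Torricelli's result v = √(2gh) gives v = √(2·9.8·25.40) = 22.31 m/s.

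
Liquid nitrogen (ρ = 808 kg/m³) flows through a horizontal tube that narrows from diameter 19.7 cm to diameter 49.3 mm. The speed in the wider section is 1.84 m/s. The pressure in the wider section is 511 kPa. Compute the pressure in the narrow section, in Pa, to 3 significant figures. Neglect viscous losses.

P₂ ≈ 164000 Pa

Mass conservation (A₁v₁ = A₂v₂) gives v₂ = 1.84 × 305/19.1 = 29.4 m/s.
Bernoulli (h₁ = h₂): P₁ − P₂ = ½ρ(v₂² − v₁²).
P₂ = P₁ − ½ρ(v₂² − v₁²) = 511000 − ½·808·(29.4² − 1.84²) = 511000 − 347000 = 164000 Pa.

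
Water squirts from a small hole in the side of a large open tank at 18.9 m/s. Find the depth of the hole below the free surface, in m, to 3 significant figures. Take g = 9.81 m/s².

18.2 m

Inverting v = √(2gh) gives h = v² / 2g.
h = 18.9²/(2·9.81) = 357/19.62 = 18.2 m.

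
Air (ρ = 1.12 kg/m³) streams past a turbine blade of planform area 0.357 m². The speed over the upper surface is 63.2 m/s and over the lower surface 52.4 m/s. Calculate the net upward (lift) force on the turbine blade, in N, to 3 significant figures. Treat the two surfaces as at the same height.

With equal heights on the two surfaces, Bernoulli gives P_lower − P_upper = ½ρ(v_upper² − v_lower²).
ΔP = ½·1.12·(63.2² − 52.4²) = 699 Pa.
Lift = ΔP · A = 699 × 0.357 = 250 N.

250 N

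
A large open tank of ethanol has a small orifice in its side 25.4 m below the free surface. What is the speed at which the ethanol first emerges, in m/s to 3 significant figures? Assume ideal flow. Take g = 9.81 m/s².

The surface is effectively still and both ends are open, so ½v² = gh and v = √(2·9.81·25.4) = 22.3 m/s.

v ≈ 22.3 m/s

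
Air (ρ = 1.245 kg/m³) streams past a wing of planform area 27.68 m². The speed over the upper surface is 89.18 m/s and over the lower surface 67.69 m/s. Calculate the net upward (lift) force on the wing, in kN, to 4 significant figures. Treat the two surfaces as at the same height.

F ≈ 58.09 kN

With equal heights on the two surfaces, Bernoulli gives P_lower − P_upper = ½ρ(v_upper² − v_lower²).
ΔP = ½·1.245·(89.18² − 67.69²) = 2099 Pa.
Lift = ΔP · A = 2099 × 27.68 = 58090 N.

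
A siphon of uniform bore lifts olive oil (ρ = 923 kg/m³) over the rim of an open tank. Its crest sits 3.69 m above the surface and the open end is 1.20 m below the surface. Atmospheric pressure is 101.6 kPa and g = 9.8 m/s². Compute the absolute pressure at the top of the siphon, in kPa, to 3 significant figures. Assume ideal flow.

P_top ≈ 57.4 kPa

From the surface to the outlet (both open to atmosphere, surface at rest): v = √(2g·h_out) = √(2·9.8·1.20) = 4.85 m/s.
With constant cross-section the crest speed equals v; applying Bernoulli from the surface up to the crest, P_top = P_atm − ½ρv² − ρg·h_top.
P_top = 101600 − ½·923·4.85² − 923·9.8·3.69 = 57400 Pa.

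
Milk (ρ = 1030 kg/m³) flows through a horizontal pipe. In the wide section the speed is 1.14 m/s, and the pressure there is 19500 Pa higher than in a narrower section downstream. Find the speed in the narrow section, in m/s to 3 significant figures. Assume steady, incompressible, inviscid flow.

v₂ ≈ 6.26 m/s

With h₁ = h₂, rearranging Bernoulli gives v₂ = √(v₁² + 2ΔP/ρ).
v₂ = √(1.14² + 2·19500/1030) = √(1.30 + 37.9) = 6.26 m/s.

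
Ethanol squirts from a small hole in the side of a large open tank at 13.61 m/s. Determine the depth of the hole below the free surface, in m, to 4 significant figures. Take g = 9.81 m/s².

h = 9.441 m

For a small hole in a large open tank, ½v² = gh, giving h = v²/(2g).
h = 13.61²/(2·9.81) = 185.2/19.62 = 9.441 m.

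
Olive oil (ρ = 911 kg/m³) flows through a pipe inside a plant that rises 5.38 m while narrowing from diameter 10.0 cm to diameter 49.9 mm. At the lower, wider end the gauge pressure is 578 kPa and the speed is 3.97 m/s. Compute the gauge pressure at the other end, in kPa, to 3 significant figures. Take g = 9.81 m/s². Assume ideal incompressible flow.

P₂ = 421 kPa

By continuity, v₂ = v₁·A₁/A₂ = 3.97·(78.5/19.6) = 15.9 m/s.
Applying Bernoulli between the two ends and solving for P₂: P₂ = P₁ + ½ρ(v₁² − v₂²) − ρgΔh.
P₂ = 578000 + ½·911·(3.97² − 15.9²) − 911·9.81·(+5.38) = 578000 + (-109000) − (48100) = 421000 Pa.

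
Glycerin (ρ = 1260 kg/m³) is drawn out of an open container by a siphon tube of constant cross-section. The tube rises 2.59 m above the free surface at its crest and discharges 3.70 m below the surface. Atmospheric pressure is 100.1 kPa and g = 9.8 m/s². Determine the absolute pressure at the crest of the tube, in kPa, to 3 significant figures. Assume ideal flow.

P_top ≈ 22.4 kPa

The outlet speed comes from Torricelli: v = √(2g·3.70) = 8.52 m/s.
The bore is uniform, so the speed at the crest is the same v. Bernoulli surface→crest: P_atm = P_top + ½ρv² + ρg·h_top.
P_top = 100100 − ½·1260·8.52² − 1260·9.8·2.59 = 22400 Pa.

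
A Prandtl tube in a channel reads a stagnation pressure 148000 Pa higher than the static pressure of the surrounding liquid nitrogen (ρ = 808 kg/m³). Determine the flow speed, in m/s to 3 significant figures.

At the stagnation point the flow is brought to rest, so Bernoulli gives P_stag − P_static = ½ρv².
v = √(2ΔP/ρ) = √(2·148000/808) = 19.1 m/s.

v ≈ 19.1 m/s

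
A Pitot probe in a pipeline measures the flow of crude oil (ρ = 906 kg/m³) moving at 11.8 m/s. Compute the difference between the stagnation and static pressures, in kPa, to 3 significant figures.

ΔP ≈ 63.1 kPa

At the stagnation point the flow is brought to rest, so Bernoulli gives P_stag − P_static = ½ρv².
ΔP = ½·906·11.8² = 63100 Pa.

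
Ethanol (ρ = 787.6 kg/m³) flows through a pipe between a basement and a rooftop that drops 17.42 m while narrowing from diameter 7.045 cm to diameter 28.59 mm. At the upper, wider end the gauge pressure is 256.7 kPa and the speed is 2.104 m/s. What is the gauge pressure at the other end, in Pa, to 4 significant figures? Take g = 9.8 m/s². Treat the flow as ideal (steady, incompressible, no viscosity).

P₂ ≈ 328600 Pa

The volume flow rate is constant, so v₂ = (A₁/A₂)v₁ = (38.98/6.420)·2.104 = 12.78 m/s.
Applying Bernoulli between the two ends and solving for P₂: P₂ = P₁ + ½ρ(v₁² − v₂²) − ρgΔh.
P₂ = 256700 + ½·787.6·(2.104² − 12.78²) − 787.6·9.8·(−17.42) = 256700 + (-62530) − (-134500) = 328600 Pa.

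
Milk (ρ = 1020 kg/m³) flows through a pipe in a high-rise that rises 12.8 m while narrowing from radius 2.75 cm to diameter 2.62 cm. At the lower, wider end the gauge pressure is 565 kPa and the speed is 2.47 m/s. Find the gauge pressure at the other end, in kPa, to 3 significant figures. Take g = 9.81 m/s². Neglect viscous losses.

Continuity gives A₁v₁ = A₂v₂, so v₂ = (23.8 cm²)/(5.39 cm²) × 2.47 m/s = 10.9 m/s.
Energy conservation along the streamline gives P₂ = P₁ − ½ρ(v₂² − v₁²) − ρg(h₂ − h₁).
P₂ = 565000 + ½·1020·(2.47² − 10.9²) − 1020·9.81·(+12.8) = 565000 + (-57300) − (128000) = 380000 Pa.

P₂ = 380 kPa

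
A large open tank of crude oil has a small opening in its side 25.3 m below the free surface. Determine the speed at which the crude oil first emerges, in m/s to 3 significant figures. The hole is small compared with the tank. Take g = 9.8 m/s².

v = 22.3 m/s

Torricelli's result v = √(2gh) gives v = √(2·9.8·25.3) = 22.3 m/s.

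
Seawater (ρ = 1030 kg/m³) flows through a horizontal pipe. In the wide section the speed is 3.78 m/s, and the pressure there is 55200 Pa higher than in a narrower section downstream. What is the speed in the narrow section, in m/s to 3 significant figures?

Along the level pipe P + ½ρv² is conserved, hence v₂² = v₁² + 2(P₁ − P₂)/ρ.
v₂ = √(3.78² + 2·55200/1030) = √(14.3 + 107) = 11.0 m/s.

v₂ ≈ 11.0 m/s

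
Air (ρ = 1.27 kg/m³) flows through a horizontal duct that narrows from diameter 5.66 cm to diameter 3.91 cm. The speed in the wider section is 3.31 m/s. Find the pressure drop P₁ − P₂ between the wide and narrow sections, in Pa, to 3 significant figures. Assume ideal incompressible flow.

By continuity, v₂ = v₁·A₁/A₂ = 3.31·(25.2/12.0) = 6.94 m/s.
Along the horizontal streamline, P + ½ρv² is constant.
P₁ − P₂ = ½·1.27·(6.94² − 3.31²) = ½·1.27·37.2 = 23.6 Pa.

ΔP ≈ 23.6 Pa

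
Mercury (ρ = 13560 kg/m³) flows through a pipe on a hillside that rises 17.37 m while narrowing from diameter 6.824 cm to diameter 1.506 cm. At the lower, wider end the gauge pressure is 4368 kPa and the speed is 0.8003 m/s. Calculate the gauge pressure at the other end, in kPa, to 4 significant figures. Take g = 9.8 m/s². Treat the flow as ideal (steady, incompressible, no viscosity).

By continuity, v₂ = v₁·A₁/A₂ = 0.8003·(36.57/1.781) = 16.43 m/s.
Bernoulli: P₁ + ½ρv₁² + ρg h₁ = P₂ + ½ρv₂² + ρg h₂, so P₂ = P₁ + ½ρ(v₁² − v₂²) − ρg(h₂ − h₁).
P₂ = 4368000 + ½·13560·(0.8003² − 16.43²) − 13560·9.8·(+17.37) = 4368000 + (-1826000) − (2308000) = 233500 Pa.

P₂ ≈ 233.5 kPa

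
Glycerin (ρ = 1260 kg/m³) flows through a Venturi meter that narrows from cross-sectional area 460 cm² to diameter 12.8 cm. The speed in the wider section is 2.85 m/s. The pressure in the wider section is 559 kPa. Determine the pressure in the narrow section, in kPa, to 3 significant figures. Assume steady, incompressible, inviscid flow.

Continuity gives A₁v₁ = A₂v₂, so v₂ = (460 cm²)/(129 cm²) × 2.85 m/s = 10.2 m/s.
With no height change, Bernoulli's equation is P₁ + ½ρv₁² = P₂ + ½ρv₂².
P₂ = P₁ − ½ρ(v₂² − v₁²) = 559000 − ½·1260·(10.2² − 2.85²) = 559000 − 60300 = 499000 Pa.

P₂ ≈ 499 kPa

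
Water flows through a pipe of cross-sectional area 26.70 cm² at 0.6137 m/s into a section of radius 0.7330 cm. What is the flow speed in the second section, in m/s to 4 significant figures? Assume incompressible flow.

By continuity, v₂ = v₁·A₁/A₂ = 0.6137·(26.70/1.688) = 9.708 m/s.

v₂ ≈ 9.708 m/s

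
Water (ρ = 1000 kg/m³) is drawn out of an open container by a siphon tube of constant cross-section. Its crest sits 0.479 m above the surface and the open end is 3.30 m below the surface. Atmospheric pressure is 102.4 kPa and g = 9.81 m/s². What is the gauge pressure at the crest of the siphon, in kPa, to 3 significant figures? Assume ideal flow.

P_gauge = -37.1 kPa

Bernoulli surface→outlet gives ½v² = g·h_out, so v = √(2·9.81·3.30) = 8.05 m/s.
With constant cross-section the crest speed equals v; applying Bernoulli from the surface up to the crest, P_top = P_atm − ½ρv² − ρg·h_top.
P_top = 102400 − ½·1000·8.05² − 1000·9.81·0.479 = 65300 Pa. So P_gauge = P_top − P_atm = -37100 Pa.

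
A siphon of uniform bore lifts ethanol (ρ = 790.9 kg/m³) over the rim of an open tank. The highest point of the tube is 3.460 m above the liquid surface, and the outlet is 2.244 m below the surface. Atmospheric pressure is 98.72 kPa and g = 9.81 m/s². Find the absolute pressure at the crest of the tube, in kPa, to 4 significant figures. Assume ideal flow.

54.46 kPa

From the surface to the outlet (both open to atmosphere, surface at rest): v = √(2g·h_out) = √(2·9.81·2.244) = 6.635 m/s.
With constant cross-section the crest speed equals v; applying Bernoulli from the surface up to the crest, P_top = P_atm − ½ρv² − ρg·h_top.
P_top = 98720 − ½·790.9·6.635² − 790.9·9.81·3.460 = 54460 Pa.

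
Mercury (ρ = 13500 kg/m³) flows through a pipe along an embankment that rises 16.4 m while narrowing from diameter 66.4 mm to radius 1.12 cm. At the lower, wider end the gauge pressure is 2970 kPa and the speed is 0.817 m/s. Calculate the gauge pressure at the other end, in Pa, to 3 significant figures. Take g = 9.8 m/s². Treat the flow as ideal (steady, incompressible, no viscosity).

P₂ = 457000 Pa

Continuity gives A₁v₁ = A₂v₂, so v₂ = (34.6 cm²)/(3.94 cm²) × 0.817 m/s = 7.18 m/s.
Applying Bernoulli between the two ends and solving for P₂: P₂ = P₁ + ½ρ(v₁² − v₂²) − ρgΔh.
P₂ = 2970000 + ½·13500·(0.817² − 7.18²) − 13500·9.8·(+16.4) = 2970000 + (-343000) − (2170000) = 457000 Pa.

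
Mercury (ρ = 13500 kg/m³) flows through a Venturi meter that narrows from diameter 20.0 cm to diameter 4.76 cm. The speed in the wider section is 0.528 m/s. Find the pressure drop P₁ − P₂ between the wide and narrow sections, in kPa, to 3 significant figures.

Continuity gives A₁v₁ = A₂v₂, so v₂ = (314 cm²)/(17.8 cm²) × 0.528 m/s = 9.32 m/s.
Along the horizontal streamline, P + ½ρv² is constant.
P₁ − P₂ = ½·13500·(9.32² − 0.528²) = ½·13500·86.6 = 585000 Pa.

ΔP ≈ 585 kPa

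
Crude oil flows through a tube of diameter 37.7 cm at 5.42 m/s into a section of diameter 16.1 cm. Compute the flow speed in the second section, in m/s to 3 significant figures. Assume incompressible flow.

Continuity gives A₁v₁ = A₂v₂, so v₂ = (1120 cm²)/(204 cm²) × 5.42 m/s = 29.7 m/s.

v₂ = 29.7 m/s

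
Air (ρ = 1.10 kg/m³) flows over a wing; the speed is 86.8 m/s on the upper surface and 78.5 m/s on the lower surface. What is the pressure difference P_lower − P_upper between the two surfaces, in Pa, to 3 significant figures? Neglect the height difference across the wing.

Bernoulli (same height): P_lower − P_upper = ½ρ(v_upper² − v_lower²).
ΔP = ½·1.10·(86.8² − 78.5²) = 755 Pa.

ΔP ≈ 755 Pa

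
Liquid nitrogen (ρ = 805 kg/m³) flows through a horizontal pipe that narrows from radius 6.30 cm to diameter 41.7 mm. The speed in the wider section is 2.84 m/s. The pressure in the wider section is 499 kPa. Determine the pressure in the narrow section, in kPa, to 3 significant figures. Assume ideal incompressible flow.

232 kPa

Mass conservation (A₁v₁ = A₂v₂) gives v₂ = 2.84 × 125/13.7 = 25.9 m/s.
Along the horizontal streamline, P + ½ρv² is constant.
P₂ = P₁ − ½ρ(v₂² − v₁²) = 499000 − ½·805·(25.9² − 2.84²) = 499000 − 267000 = 232000 Pa.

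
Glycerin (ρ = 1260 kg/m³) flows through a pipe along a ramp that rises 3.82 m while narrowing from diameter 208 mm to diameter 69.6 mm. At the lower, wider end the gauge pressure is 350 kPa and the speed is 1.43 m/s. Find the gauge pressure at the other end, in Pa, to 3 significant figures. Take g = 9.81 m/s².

Mass conservation (A₁v₁ = A₂v₂) gives v₂ = 1.43 × 340/38.0 = 12.8 m/s.
Applying Bernoulli between the two ends and solving for P₂: P₂ = P₁ + ½ρ(v₁² − v₂²) − ρgΔh.
P₂ = 350000 + ½·1260·(1.43² − 12.8²) − 1260·9.81·(+3.82) = 350000 + (-101000) − (47200) = 201000 Pa.

P₂ ≈ 201000 Pa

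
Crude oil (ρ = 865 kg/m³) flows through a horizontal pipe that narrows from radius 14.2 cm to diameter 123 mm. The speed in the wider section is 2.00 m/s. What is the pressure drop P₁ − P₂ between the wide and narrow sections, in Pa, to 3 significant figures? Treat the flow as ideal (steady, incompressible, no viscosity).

47400 Pa

By continuity, v₂ = v₁·A₁/A₂ = 2.00·(633/119) = 10.7 m/s.
The pipe is horizontal, so Bernoulli reduces to P₁ + ½ρv₁² = P₂ + ½ρv₂².
P₁ − P₂ = ½·865·(10.7² − 2.00²) = ½·865·110 = 47400 Pa.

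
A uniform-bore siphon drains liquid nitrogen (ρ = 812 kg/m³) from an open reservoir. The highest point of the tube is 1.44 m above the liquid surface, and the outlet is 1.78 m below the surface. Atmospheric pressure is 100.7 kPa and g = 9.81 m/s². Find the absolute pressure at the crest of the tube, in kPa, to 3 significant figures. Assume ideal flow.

Bernoulli surface→outlet gives ½v² = g·h_out, so v = √(2·9.81·1.78) = 5.91 m/s.
With constant cross-section the crest speed equals v; applying Bernoulli from the surface up to the crest, P_top = P_atm − ½ρv² − ρg·h_top.
P_top = 100700 − ½·812·5.91² − 812·9.81·1.44 = 75100 Pa.

P_top = 75.1 kPa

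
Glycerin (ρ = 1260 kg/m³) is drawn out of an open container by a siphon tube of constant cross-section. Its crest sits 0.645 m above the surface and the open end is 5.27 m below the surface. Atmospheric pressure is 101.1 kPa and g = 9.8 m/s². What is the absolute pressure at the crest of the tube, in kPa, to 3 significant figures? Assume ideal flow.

P_top ≈ 28.1 kPa

The outlet speed comes from Torricelli: v = √(2g·5.27) = 10.2 m/s.
Continuity keeps v the same throughout the tube; from surface to crest, P_atm + 0 = P_top + ½ρv² + ρg·h_top.
P_top = 101100 − ½·1260·10.2² − 1260·9.8·0.645 = 28100 Pa.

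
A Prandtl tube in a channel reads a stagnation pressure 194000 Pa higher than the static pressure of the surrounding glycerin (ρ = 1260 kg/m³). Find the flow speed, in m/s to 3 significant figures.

17.5 m/s

The dynamic pressure equals the rise in static pressure at the stagnation point: ΔP = ½ρv².
v = √(2ΔP/ρ) = √(2·194000/1260) = 17.5 m/s.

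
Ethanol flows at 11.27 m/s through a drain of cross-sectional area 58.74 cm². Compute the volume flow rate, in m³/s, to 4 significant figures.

Q = 0.06620 m³/s

Q = A·v = 0.005874 m² × 11.27 m/s = 0.06620 m³/s.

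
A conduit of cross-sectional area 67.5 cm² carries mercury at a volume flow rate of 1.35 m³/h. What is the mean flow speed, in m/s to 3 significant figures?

Q = 1.35 m³/h = 0.000375 m³/s.
v = Q/A = 0.000375 / 0.00675 = 0.0556 m/s.

v ≈ 0.0556 m/s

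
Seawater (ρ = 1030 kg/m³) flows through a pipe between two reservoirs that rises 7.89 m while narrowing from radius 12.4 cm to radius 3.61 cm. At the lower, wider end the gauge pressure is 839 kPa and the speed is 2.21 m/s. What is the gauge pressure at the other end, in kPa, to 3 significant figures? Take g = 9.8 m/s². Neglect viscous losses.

Mass conservation (A₁v₁ = A₂v₂) gives v₂ = 2.21 × 483/40.9 = 26.1 m/s.
Bernoulli: P₁ + ½ρv₁² + ρg h₁ = P₂ + ½ρv₂² + ρg h₂, so P₂ = P₁ + ½ρ(v₁² − v₂²) − ρg(h₂ − h₁).
P₂ = 839000 + ½·1030·(2.21² − 26.1²) − 1030·9.8·(+7.89) = 839000 + (-348000) − (79600) = 412000 Pa.

412 kPa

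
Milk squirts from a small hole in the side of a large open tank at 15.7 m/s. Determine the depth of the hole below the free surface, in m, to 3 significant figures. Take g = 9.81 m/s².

h ≈ 12.6 m

Torricelli: v = √(2gh), so h = v²/(2g).
h = 15.7²/(2·9.81) = 246/19.62 = 12.6 m.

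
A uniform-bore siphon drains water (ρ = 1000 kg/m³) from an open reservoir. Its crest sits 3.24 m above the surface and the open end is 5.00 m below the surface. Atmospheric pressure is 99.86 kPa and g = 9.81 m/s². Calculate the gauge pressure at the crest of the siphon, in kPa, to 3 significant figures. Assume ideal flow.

The outlet speed comes from Torricelli: v = √(2g·5.00) = 9.90 m/s.
The bore is uniform, so the speed at the crest is the same v. Bernoulli surface→crest: P_atm = P_top + ½ρv² + ρg·h_top.
P_top = 99860 − ½·1000·9.90² − 1000·9.81·3.24 = 19000 Pa. So P_gauge = P_top − P_atm = -80800 Pa.

P_gauge = -80.8 kPa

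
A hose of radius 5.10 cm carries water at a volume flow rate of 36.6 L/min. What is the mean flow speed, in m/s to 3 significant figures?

Q = 36.6 L/min = 0.000610 m³/s.
v = Q/A = 0.000610 / 0.00817 = 0.0747 m/s.

v ≈ 0.0747 m/s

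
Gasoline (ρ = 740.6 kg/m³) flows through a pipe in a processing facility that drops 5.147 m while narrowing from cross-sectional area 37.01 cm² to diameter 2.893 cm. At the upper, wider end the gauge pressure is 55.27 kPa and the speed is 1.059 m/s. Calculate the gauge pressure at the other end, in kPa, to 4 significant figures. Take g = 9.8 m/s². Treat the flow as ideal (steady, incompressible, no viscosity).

The volume flow rate is constant, so v₂ = (A₁/A₂)v₁ = (37.01/6.573)·1.059 = 5.962 m/s.
Applying Bernoulli between the two ends and solving for P₂: P₂ = P₁ + ½ρ(v₁² − v₂²) − ρgΔh.
P₂ = 55270 + ½·740.6·(1.059² − 5.962²) − 740.6·9.8·(−5.147) = 55270 + (-12750) − (-37360) = 79880 Pa.

P₂ ≈ 79.88 kPa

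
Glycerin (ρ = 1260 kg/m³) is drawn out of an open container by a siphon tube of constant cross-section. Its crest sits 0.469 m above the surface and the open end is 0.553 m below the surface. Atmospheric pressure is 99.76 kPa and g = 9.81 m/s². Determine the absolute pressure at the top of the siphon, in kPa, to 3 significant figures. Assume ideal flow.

P_top ≈ 87.1 kPa

The outlet speed comes from Torricelli: v = √(2g·0.553) = 3.29 m/s.
Continuity keeps v the same throughout the tube; from surface to crest, P_atm + 0 = P_top + ½ρv² + ρg·h_top.
P_top = 99760 − ½·1260·3.29² − 1260·9.81·0.469 = 87100 Pa.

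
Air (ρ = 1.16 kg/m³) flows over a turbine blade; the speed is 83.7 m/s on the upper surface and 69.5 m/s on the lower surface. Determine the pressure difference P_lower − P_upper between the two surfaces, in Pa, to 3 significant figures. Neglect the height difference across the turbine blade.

1260 Pa

The pressure is lower where the speed is higher: ΔP = ½ρ(v_up² − v_low²).
ΔP = ½·1.16·(83.7² − 69.5²) = 1260 Pa.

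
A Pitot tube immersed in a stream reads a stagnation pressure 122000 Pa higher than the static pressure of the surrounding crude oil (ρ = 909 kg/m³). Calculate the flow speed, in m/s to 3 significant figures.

v ≈ 16.4 m/s

Bernoulli between the free stream and the stagnation point: ½ρv² = P_stag − P_static.
v = √(2ΔP/ρ) = √(2·122000/909) = 16.4 m/s.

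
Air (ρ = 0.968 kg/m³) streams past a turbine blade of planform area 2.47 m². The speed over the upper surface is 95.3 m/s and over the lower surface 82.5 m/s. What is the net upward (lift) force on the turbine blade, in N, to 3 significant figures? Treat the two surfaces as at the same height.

F ≈ 2720 N

With equal heights on the two surfaces, Bernoulli gives P_lower − P_upper = ½ρ(v_upper² − v_lower²).
ΔP = ½·0.968·(95.3² − 82.5²) = 1100 Pa.
Lift = ΔP · A = 1100 × 2.47 = 2720 N.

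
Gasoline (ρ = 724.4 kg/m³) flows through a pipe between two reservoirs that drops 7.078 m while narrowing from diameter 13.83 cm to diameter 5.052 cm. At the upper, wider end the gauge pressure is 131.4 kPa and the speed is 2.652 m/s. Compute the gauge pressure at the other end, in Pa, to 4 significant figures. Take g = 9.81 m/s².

Continuity gives A₁v₁ = A₂v₂, so v₂ = (150.2 cm²)/(20.05 cm²) × 2.652 m/s = 19.87 m/s.
Energy conservation along the streamline gives P₂ = P₁ − ½ρ(v₂² − v₁²) − ρg(h₂ − h₁).
P₂ = 131400 + ½·724.4·(2.652² − 19.87²) − 724.4·9.81·(−7.078) = 131400 + (-140500) − (-50300) = 41180 Pa.

P₂ ≈ 41180 Pa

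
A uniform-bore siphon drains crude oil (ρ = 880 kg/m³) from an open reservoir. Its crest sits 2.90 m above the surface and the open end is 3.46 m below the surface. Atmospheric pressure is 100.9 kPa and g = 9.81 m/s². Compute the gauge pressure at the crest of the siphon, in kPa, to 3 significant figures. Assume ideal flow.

From the surface to the outlet (both open to atmosphere, surface at rest): v = √(2g·h_out) = √(2·9.81·3.46) = 8.24 m/s.
Continuity keeps v the same throughout the tube; from surface to crest, P_atm + 0 = P_top + ½ρv² + ρg·h_top.
P_top = 100900 − ½·880·8.24² − 880·9.81·2.90 = 46000 Pa. So P_gauge = P_top − P_atm = -54900 Pa.

P_gauge = -54.9 kPa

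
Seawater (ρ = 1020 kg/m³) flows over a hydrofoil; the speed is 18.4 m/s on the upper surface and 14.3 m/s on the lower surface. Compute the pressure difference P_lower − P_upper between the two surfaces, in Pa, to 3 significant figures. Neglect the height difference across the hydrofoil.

With negligible Δh, P + ½ρv² is constant, so P_low − P_up = ½ρ(v_up² − v_low²).
ΔP = ½·1020·(18.4² − 14.3²) = 68400 Pa.

ΔP ≈ 68400 Pa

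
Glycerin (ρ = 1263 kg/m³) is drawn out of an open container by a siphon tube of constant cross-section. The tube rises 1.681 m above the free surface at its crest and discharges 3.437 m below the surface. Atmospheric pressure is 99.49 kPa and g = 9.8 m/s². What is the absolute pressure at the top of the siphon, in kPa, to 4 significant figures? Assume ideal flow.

P_top = 36.14 kPa

The outlet speed comes from Torricelli: v = √(2g·3.437) = 8.208 m/s.
The bore is uniform, so the speed at the crest is the same v. Bernoulli surface→crest: P_atm = P_top + ½ρv² + ρg·h_top.
P_top = 99490 − ½·1263·8.208² − 1263·9.8·1.681 = 36140 Pa.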